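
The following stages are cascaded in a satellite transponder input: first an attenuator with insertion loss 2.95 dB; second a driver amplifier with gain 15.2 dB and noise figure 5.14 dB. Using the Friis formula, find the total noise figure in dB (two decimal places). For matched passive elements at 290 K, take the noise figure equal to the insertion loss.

8.09 dB

Convert to linear (a loss of L dB is a gain of −L dB): F_i = 10^(NF_i/10), G_i = 10^(G_i,dB/10)
  Stage 1: F_1 = 10^(2.95/10) = 1.972, G_1 = 10^(−2.95/10) = 0.5070
  Stage 2: F_2 = 10^(5.14/10) = 3.266, G_2 = 10^(15.2/10) = 33.11
Friis cascade:
  F = 1.972 + (3.266 − 1)/0.5070 = 6.442
NF = 10 log₁₀(6.442) = 8.09 dB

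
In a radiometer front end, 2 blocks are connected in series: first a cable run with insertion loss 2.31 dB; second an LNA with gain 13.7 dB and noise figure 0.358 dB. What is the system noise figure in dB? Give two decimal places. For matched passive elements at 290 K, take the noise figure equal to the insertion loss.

2.67 dB

Convert to linear (a loss of L dB is a gain of −L dB): F_i = 10^(NF_i/10), G_i = 10^(G_i,dB/10)
  Stage 1: F_1 = 10^(2.31/10) = 1.702, G_1 = 10^(−2.31/10) = 0.5875
  Stage 2: F_2 = 10^(0.358/10) = 1.086, G_2 = 10^(13.7/10) = 23.44
Friis cascade:
  F = 1.702 + (1.086 − 1)/0.5875 = 1.848
NF = 10 log₁₀(1.848) = 2.67 dB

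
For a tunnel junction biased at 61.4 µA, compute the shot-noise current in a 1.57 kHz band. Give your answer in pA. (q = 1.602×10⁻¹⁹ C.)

176 pA

I_n = √(2qI·B)
2qI·B = 2 × 1.602×10⁻¹⁹ × 6.14×10⁻⁵ × 1.57×10³ = 3.09×10⁻²⁰ A²
I_n = √(3.09×10⁻²⁰) = 1.76×10⁻¹⁰ A = 176 pA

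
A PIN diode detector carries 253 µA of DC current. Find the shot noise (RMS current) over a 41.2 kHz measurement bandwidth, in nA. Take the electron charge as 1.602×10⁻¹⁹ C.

I_n = √(2qI·B)
2qI·B = 2 × 1.602×10⁻¹⁹ × 2.53×10⁻⁴ × 4.12×10⁴ = 3.34×10⁻¹⁸ A²
I_n = √(3.34×10⁻¹⁸) = 1.83×10⁻⁹ A = 1.83 nA

1.83 nA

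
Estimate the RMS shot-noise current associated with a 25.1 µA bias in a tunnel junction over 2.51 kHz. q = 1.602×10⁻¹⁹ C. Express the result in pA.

142 pA

I_n = √(2qI·B)
2qI·B = 2 × 1.602×10⁻¹⁹ × 2.51×10⁻⁵ × 2.51×10³ = 2.02×10⁻²⁰ A²
I_n = √(2.02×10⁻²⁰) = 1.42×10⁻¹⁰ A = 142 pA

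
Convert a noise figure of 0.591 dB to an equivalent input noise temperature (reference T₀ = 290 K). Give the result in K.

42.3 K

F = 10^(0.591/10) = 1.14578
T_e = (F − 1)·T₀ = (1.14578 − 1) × 290 = 42.3 K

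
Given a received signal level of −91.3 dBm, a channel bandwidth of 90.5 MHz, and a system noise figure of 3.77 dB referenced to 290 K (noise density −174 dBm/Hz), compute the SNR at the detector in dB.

−0.6 dB

Noise floor: N = −174 + 10 log₁₀(B) + NF
10 log₁₀(9.05×10⁷) = 79.57 dB
N = −174 + 79.57 + 3.77 = −90.66 dBm
SNR = P_sig − N = −91.3 − (−90.66) = −0.64 dB → −0.6 dB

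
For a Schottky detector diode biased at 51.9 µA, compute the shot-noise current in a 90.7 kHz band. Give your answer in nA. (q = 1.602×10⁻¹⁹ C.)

1.23 nA

I_n = √(2qI·B)
2qI·B = 2 × 1.602×10⁻¹⁹ × 5.19×10⁻⁵ × 9.07×10⁴ = 1.51×10⁻¹⁸ A²
I_n = √(1.51×10⁻¹⁸) = 1.23×10⁻⁹ A = 1.23 nA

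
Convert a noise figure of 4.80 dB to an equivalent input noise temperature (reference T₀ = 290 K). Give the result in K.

F = 10^(4.80/10) = 3.01995
T_e = (F − 1)·T₀ = (3.01995 − 1) × 290 = 586 K

586 K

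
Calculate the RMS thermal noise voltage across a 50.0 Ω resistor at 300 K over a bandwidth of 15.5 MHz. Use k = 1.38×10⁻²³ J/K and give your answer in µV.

3.58 µV

V_n = √(4kTRB)
4kTRB = 4 × 1.38×10⁻²³ × 300 × 5.00×10¹ × 1.55×10⁷ = 1.28×10⁻¹¹ V²
V_n = √(1.28×10⁻¹¹) = 3.58×10⁻⁶ V = 3.58 µV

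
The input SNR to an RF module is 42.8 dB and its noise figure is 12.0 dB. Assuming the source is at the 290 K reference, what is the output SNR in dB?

By definition F = SNR_in/SNR_out, so in dB: SNR_out = SNR_in − NF
SNR_out = 42.8 − 12.0 = 30.8 dB

30.8 dB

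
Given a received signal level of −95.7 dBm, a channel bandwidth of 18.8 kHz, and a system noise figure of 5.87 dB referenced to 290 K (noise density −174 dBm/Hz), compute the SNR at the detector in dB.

29.7 dB

Noise floor: N = −174 + 10 log₁₀(B) + NF
10 log₁₀(1.88×10⁴) = 42.74 dB
N = −174 + 42.74 + 5.87 = −125.39 dBm
SNR = P_sig − N = −95.7 − (−125.39) = 29.69 dB → 29.7 dB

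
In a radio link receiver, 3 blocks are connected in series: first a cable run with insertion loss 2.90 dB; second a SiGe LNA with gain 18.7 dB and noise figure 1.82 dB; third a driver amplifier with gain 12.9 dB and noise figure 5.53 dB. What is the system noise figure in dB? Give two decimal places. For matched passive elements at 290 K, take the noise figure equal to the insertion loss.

Convert to linear (a loss of L dB is a gain of −L dB): F_i = 10^(NF_i/10), G_i = 10^(G_i,dB/10)
  Stage 1: F_1 = 10^(2.90/10) = 1.950, G_1 = 10^(−2.90/10) = 0.5129
  Stage 2: F_2 = 10^(1.82/10) = 1.521, G_2 = 10^(18.7/10) = 74.13
  Stage 3: F_3 = 10^(5.53/10) = 3.573, G_3 = 10^(12.9/10) = 19.50
Friis cascade:
  F = 1.950 + (1.521 − 1)/0.5129 + (3.573 − 1)/38.02 = 3.033
NF = 10 log₁₀(3.033) = 4.82 dB

4.82 dB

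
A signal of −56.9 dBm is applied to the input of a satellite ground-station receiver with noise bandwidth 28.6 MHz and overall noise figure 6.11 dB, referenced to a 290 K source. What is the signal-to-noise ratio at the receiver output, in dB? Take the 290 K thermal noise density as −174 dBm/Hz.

Noise floor: N = −174 + 10 log₁₀(B) + NF
10 log₁₀(2.86×10⁷) = 74.56 dB
N = −174 + 74.56 + 6.11 = −93.33 dBm
SNR = P_sig − N = −56.9 − (−93.33) = 36.43 dB → 36.4 dB

36.4 dB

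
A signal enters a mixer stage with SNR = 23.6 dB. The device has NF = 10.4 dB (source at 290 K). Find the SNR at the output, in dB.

By definition F = SNR_in/SNR_out, so in dB: SNR_out = SNR_in − NF
SNR_out = 23.6 − 10.4 = 13.2 dB

13.2 dB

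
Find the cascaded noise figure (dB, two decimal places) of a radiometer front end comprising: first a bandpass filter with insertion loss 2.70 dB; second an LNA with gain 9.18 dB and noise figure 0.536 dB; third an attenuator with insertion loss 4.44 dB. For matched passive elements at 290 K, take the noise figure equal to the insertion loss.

Convert to linear (a loss of L dB is a gain of −L dB): F_i = 10^(NF_i/10), G_i = 10^(G_i,dB/10)
  Stage 1: F_1 = 10^(2.70/10) = 1.862, G_1 = 10^(−2.70/10) = 0.5370
  Stage 2: F_2 = 10^(0.536/10) = 1.131, G_2 = 10^(9.18/10) = 8.279
  Stage 3: F_3 = 10^(4.44/10) = 2.780, G_3 = 10^(−4.44/10) = 0.3597
Friis cascade:
  F = 1.862 + (1.131 − 1)/0.5370 + (2.780 − 1)/4.446 = 2.507
NF = 10 log₁₀(2.507) = 3.99 dB

3.99 dB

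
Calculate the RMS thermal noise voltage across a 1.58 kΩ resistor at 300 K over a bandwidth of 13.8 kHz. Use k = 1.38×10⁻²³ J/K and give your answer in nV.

V_n = √(4kTRB)
4kTRB = 4 × 1.38×10⁻²³ × 300 × 1.58×10³ × 1.38×10⁴ = 3.61×10⁻¹³ V²
V_n = √(3.61×10⁻¹³) = 6.01×10⁻⁷ V = 601 nV

601 nV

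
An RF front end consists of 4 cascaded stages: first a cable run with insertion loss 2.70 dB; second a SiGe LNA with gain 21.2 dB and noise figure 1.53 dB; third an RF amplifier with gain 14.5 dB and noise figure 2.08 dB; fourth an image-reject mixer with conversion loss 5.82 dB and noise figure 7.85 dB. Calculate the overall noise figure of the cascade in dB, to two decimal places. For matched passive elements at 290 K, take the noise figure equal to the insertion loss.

Convert to linear (a loss of L dB is a gain of −L dB): F_i = 10^(NF_i/10), G_i = 10^(G_i,dB/10)
  Stage 1: F_1 = 10^(2.70/10) = 1.862, G_1 = 10^(−2.70/10) = 0.5370
  Stage 2: F_2 = 10^(1.53/10) = 1.422, G_2 = 10^(21.2/10) = 131.8
  Stage 3: F_3 = 10^(2.08/10) = 1.614, G_3 = 10^(14.5/10) = 28.18
  Stage 4: F_4 = 10^(7.85/10) = 6.095, G_4 = 10^(−5.82/10) = 0.2618
Friis cascade:
  F = 1.862 + (1.422 − 1)/0.5370 + (1.614 − 1)/70.79 + (6.095 − 1)/1995 = 2.660
NF = 10 log₁₀(2.660) = 4.25 dB

4.25 dB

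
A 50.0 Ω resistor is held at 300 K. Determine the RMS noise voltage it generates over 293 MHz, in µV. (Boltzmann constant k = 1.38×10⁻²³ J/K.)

V_n = √(4kTRB)
4kTRB = 4 × 1.38×10⁻²³ × 300 × 5.00×10¹ × 2.93×10⁸ = 2.43×10⁻¹⁰ V²
V_n = √(2.43×10⁻¹⁰) = 1.56×10⁻⁵ V = 15.6 µV

15.6 µV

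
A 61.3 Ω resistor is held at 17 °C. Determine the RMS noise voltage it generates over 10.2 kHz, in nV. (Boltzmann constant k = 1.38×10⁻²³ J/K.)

T = 17 °C + 273.15 = 290.15 K
V_n = √(4kTRB)
4kTRB = 4 × 1.38×10⁻²³ × 290.15 × 6.13×10¹ × 1.02×10⁴ = 1.00×10⁻¹⁴ V²
V_n = √(1.00×10⁻¹⁴) = 1.00×10⁻⁷ V = 100 nV

100 nV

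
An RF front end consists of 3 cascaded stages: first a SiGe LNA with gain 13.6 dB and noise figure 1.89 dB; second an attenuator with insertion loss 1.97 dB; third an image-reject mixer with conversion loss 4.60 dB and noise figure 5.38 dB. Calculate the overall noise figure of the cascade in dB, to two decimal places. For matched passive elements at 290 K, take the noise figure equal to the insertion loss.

Convert to linear (a loss of L dB is a gain of −L dB): F_i = 10^(NF_i/10), G_i = 10^(G_i,dB/10)
  Stage 1: F_1 = 10^(1.89/10) = 1.545, G_1 = 10^(13.6/10) = 22.91
  Stage 2: F_2 = 10^(1.97/10) = 1.574, G_2 = 10^(−1.97/10) = 0.6353
  Stage 3: F_3 = 10^(5.38/10) = 3.451, G_3 = 10^(−4.60/10) = 0.3467
Friis cascade:
  F = 1.545 + (1.574 − 1)/22.91 + (3.451 − 1)/14.55 = 1.739
NF = 10 log₁₀(1.739) = 2.40 dB

2.40 dB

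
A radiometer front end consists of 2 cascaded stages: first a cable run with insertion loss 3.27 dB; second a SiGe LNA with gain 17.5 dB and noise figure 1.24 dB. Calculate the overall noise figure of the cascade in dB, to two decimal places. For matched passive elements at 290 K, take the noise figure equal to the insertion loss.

Convert to linear (a loss of L dB is a gain of −L dB): F_i = 10^(NF_i/10), G_i = 10^(G_i,dB/10)
  Stage 1: F_1 = 10^(3.27/10) = 2.123, G_1 = 10^(−3.27/10) = 0.4710
  Stage 2: F_2 = 10^(1.24/10) = 1.330, G_2 = 10^(17.5/10) = 56.23
Friis cascade:
  F = 2.123 + (1.330 − 1)/0.4710 = 2.825
NF = 10 log₁₀(2.825) = 4.51 dB

4.51 dB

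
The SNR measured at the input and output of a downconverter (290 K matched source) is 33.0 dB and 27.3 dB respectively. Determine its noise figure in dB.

5.7 dB

NF (dB) = SNR_in(dB) − SNR_out(dB) when the source is at T₀
NF = 33.0 − 27.3 = 5.7 dB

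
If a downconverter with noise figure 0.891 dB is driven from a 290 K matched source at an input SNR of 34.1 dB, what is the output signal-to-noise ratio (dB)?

33.209 dB

By definition F = SNR_in/SNR_out, so in dB: SNR_out = SNR_in − NF
SNR_out = 34.1 − 0.891 = 33.209 dB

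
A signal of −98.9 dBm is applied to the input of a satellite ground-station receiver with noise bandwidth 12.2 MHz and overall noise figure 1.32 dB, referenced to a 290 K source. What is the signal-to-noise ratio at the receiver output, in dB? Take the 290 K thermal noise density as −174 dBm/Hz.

Noise floor: N = −174 + 10 log₁₀(B) + NF
10 log₁₀(1.22×10⁷) = 70.86 dB
N = −174 + 70.86 + 1.32 = −101.82 dBm
SNR = P_sig − N = −98.9 − (−101.82) = 2.92 dB → 2.9 dB

2.9 dB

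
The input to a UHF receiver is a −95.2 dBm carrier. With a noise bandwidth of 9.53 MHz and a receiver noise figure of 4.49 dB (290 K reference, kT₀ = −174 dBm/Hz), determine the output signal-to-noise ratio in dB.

Noise floor: N = −174 + 10 log₁₀(B) + NF
10 log₁₀(9.53×10⁶) = 69.79 dB
N = −174 + 69.79 + 4.49 = −99.72 dBm
SNR = P_sig − N = −95.2 − (−99.72) = 4.52 dB → 4.5 dB

4.5 dB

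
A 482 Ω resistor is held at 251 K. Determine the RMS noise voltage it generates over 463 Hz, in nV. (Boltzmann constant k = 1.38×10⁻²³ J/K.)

V_n = √(4kTRB)
4kTRB = 4 × 1.38×10⁻²³ × 251 × 4.82×10² × 4.63×10² = 3.09×10⁻¹⁵ V²
V_n = √(3.09×10⁻¹⁵) = 5.56×10⁻⁸ V = 55.6 nV

55.6 nV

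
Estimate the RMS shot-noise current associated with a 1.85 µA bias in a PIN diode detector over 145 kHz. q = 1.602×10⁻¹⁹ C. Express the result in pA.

I_n = √(2qI·B)
2qI·B = 2 × 1.602×10⁻¹⁹ × 1.85×10⁻⁶ × 1.45×10⁵ = 8.59×10⁻²⁰ A²
I_n = √(8.59×10⁻²⁰) = 2.93×10⁻¹⁰ A = 293 pA

293 pA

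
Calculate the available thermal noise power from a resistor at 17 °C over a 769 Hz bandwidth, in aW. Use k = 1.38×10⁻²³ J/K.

T = 17 °C + 273.15 = 290.15 K
P_n = kTB = 1.38×10⁻²³ × 290.15 × 7.69×10² = 3.08×10⁻¹⁸ W = 3.08 aW

3.08 aW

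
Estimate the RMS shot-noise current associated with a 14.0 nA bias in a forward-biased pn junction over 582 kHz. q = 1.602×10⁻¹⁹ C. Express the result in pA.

I_n = √(2qI·B)
2qI·B = 2 × 1.602×10⁻¹⁹ × 1.40×10⁻⁸ × 5.82×10⁵ = 2.61×10⁻²¹ A²
I_n = √(2.61×10⁻²¹) = 5.11×10⁻¹¹ A = 51.1 pA

51.1 pA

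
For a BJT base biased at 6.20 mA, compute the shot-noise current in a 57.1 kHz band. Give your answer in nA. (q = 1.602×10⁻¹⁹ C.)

I_n = √(2qI·B)
2qI·B = 2 × 1.602×10⁻¹⁹ × 6.20×10⁻³ × 5.71×10⁴ = 1.13×10⁻¹⁶ A²
I_n = √(1.13×10⁻¹⁶) = 1.07×10⁻⁸ A = 10.7 nA

10.7 nA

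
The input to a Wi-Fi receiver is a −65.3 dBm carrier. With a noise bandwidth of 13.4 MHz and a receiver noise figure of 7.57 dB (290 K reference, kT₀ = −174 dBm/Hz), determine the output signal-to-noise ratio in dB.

29.9 dB

Noise floor: N = −174 + 10 log₁₀(B) + NF
10 log₁₀(1.34×10⁷) = 71.27 dB
N = −174 + 71.27 + 7.57 = −95.16 dBm
SNR = P_sig − N = −65.3 − (−95.16) = 29.86 dB → 29.9 dB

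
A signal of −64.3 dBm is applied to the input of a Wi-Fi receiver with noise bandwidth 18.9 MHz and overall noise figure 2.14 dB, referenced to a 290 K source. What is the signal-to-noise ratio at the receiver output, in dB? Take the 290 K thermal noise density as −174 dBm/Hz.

34.8 dB

Noise floor: N = −174 + 10 log₁₀(B) + NF
10 log₁₀(1.89×10⁷) = 72.76 dB
N = −174 + 72.76 + 2.14 = −99.10 dBm
SNR = P_sig − N = −64.3 − (−99.10) = 34.80 dB → 34.8 dB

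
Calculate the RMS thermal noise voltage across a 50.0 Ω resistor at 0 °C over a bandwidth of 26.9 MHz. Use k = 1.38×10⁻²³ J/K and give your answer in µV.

4.50 µV

T = 0 °C + 273.15 = 273.15 K
V_n = √(4kTRB)
4kTRB = 4 × 1.38×10⁻²³ × 273.15 × 5.00×10¹ × 2.69×10⁷ = 2.03×10⁻¹¹ V²
V_n = √(2.03×10⁻¹¹) = 4.50×10⁻⁶ V = 4.50 µV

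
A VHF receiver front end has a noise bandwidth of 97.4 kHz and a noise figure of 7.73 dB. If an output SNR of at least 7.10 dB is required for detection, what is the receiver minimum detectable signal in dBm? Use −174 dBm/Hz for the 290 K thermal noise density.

−109.3 dBm

Sensitivity = −174 + 10 log₁₀(B) + NF + SNR_min
= −174 + 49.89 + 7.73 + 7.10
= −109.28 dBm → −109.3 dBm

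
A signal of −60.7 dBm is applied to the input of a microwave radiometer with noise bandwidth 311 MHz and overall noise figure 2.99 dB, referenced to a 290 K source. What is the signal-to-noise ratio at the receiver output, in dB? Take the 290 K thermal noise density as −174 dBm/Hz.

25.4 dB

Noise floor: N = −174 + 10 log₁₀(B) + NF
10 log₁₀(3.11×10⁸) = 84.93 dB
N = −174 + 84.93 + 2.99 = −86.08 dBm
SNR = P_sig − N = −60.7 − (−86.08) = 25.38 dB → 25.4 dB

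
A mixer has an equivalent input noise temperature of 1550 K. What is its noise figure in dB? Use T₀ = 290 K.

F = 1 + T_e/T₀ = 1 + 1550/290 = 6.34483
NF = 10 log₁₀(6.34483) = 8.02 dB

8.02 dB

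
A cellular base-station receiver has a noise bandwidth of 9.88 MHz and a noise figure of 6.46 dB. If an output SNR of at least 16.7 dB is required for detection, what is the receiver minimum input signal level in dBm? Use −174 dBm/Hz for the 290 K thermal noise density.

Sensitivity = −174 + 10 log₁₀(B) + NF + SNR_min
= −174 + 69.95 + 6.46 + 16.7
= −80.89 dBm → −80.9 dBm

−80.9 dBm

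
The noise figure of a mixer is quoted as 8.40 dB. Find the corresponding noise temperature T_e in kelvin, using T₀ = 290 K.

1716 K

F = 10^(8.40/10) = 6.91831
T_e = (F − 1)·T₀ = (6.91831 − 1) × 290 = 1716 K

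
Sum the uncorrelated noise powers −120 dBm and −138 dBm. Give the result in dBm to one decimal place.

−119.9 dBm

Convert to linear, add, convert back:
P₁ = 1.00×10⁻¹⁵ W, P₂ = 1.58×10⁻¹⁷ W
P_tot = 1.02×10⁻¹⁵ W → 10 log₁₀(P_tot / 10⁻³) = −119.9 dBm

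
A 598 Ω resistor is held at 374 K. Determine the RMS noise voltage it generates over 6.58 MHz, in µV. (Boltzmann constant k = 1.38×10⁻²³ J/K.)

9.01 µV

V_n = √(4kTRB)
4kTRB = 4 × 1.38×10⁻²³ × 374 × 5.98×10² × 6.58×10⁶ = 8.12×10⁻¹¹ V²
V_n = √(8.12×10⁻¹¹) = 9.01×10⁻⁶ V = 9.01 µV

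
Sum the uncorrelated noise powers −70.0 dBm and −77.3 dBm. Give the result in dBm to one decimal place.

Convert to linear, add, convert back:
P₁ = 1.00×10⁻¹⁰ W, P₂ = 1.86×10⁻¹¹ W
P_tot = 1.19×10⁻¹⁰ W → 10 log₁₀(P_tot / 10⁻³) = −69.3 dBm

−69.3 dBm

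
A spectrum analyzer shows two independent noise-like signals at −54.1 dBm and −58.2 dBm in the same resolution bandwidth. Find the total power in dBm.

−52.7 dBm

Convert to linear, add, convert back:
P₁ = 3.89×10⁻⁹ W, P₂ = 1.51×10⁻⁹ W
P_tot = 5.40×10⁻⁹ W → 10 log₁₀(P_tot / 10⁻³) = −52.7 dBm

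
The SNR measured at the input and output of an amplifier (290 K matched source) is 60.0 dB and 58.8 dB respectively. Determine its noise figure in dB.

NF (dB) = SNR_in(dB) − SNR_out(dB) when the source is at T₀
NF = 60.0 − 58.8 = 1.2 dB

1.2 dB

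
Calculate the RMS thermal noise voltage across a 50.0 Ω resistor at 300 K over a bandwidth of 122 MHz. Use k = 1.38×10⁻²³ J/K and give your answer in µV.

V_n = √(4kTRB)
4kTRB = 4 × 1.38×10⁻²³ × 300 × 5.00×10¹ × 1.22×10⁸ = 1.01×10⁻¹⁰ V²
V_n = √(1.01×10⁻¹⁰) = 1.01×10⁻⁵ V = 10.1 µV

10.1 µV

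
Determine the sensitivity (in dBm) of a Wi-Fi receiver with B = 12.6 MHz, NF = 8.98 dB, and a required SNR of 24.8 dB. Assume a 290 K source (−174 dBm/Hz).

−69.2 dBm

Sensitivity = −174 + 10 log₁₀(B) + NF + SNR_min
= −174 + 71 + 8.98 + 24.8
= −69.22 dBm → −69.2 dBm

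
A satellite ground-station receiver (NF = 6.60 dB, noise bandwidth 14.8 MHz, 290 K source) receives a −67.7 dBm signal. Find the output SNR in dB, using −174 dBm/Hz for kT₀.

Noise floor: N = −174 + 10 log₁₀(B) + NF
10 log₁₀(1.48×10⁷) = 71.7 dB
N = −174 + 71.7 + 6.60 = −95.70 dBm
SNR = P_sig − N = −67.7 − (−95.70) = 28.00 dB → 28.0 dB

28.0 dB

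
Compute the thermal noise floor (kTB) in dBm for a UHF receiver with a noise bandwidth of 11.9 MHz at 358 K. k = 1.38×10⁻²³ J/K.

P_n = kTB = 1.38×10⁻²³ × 358 × 1.19×10⁷ = 5.88×10⁻¹⁴ W
In dBm: 10 log₁₀(5.88×10⁻¹⁴ / 10⁻³) = −102.3 dBm

−102.3 dBm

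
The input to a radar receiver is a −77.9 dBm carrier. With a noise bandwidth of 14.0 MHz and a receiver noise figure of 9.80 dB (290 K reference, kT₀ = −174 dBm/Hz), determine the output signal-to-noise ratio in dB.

Noise floor: N = −174 + 10 log₁₀(B) + NF
10 log₁₀(1.40×10⁷) = 71.46 dB
N = −174 + 71.46 + 9.80 = −92.74 dBm
SNR = P_sig − N = −77.9 − (−92.74) = 14.84 dB → 14.8 dB

14.8 dB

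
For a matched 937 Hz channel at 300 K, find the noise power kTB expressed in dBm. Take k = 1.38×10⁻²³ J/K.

P_n = kTB = 1.38×10⁻²³ × 300 × 9.37×10² = 3.88×10⁻¹⁸ W
In dBm: 10 log₁₀(3.88×10⁻¹⁸ / 10⁻³) = −144.1 dBm

−144.1 dBm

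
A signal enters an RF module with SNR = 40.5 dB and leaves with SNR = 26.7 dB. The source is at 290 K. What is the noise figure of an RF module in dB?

NF (dB) = SNR_in(dB) − SNR_out(dB) when the source is at T₀
NF = 40.5 − 26.7 = 13.8 dB

13.8 dB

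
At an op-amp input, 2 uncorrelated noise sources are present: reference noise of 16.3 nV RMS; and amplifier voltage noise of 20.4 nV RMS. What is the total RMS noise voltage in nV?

Uncorrelated sources add in power (mean-square): V_tot = √(ΣV_i²)
V_tot = √[(1.63×10⁻⁸)² + (2.04×10⁻⁸)²] = 2.61×10⁻⁸ V = 26.1 nV

26.1 nV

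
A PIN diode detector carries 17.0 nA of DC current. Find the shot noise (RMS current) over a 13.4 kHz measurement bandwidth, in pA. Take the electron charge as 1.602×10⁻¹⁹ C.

I_n = √(2qI·B)
2qI·B = 2 × 1.602×10⁻¹⁹ × 1.70×10⁻⁸ × 1.34×10⁴ = 7.30×10⁻²³ A²
I_n = √(7.30×10⁻²³) = 8.54×10⁻¹² A = 8.54 pA

8.54 pA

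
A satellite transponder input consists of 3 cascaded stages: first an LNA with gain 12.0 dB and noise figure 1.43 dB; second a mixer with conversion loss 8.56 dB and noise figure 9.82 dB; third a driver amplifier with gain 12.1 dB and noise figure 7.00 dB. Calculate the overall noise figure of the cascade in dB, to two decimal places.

Convert to linear (a loss of L dB is a gain of −L dB): F_i = 10^(NF_i/10), G_i = 10^(G_i,dB/10)
  Stage 1: F_1 = 10^(1.43/10) = 1.390, G_1 = 10^(12.0/10) = 15.85
  Stage 2: F_2 = 10^(9.82/10) = 9.594, G_2 = 10^(−8.56/10) = 0.1393
  Stage 3: F_3 = 10^(7.00/10) = 5.012, G_3 = 10^(12.1/10) = 16.22
Friis cascade:
  F = 1.390 + (9.594 − 1)/15.85 + (5.012 − 1)/2.208 = 3.749
NF = 10 log₁₀(3.749) = 5.74 dB

5.74 dB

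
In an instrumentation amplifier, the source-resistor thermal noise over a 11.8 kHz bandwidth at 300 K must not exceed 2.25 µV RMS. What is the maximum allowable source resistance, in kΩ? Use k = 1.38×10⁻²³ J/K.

25.9 kΩ

Johnson–Nyquist: V_n = √(4kTRB) ⇒ R = V_n² / (4kTB)
4kTB = 4 × 1.38×10⁻²³ × 300 × 1.18×10⁴ = 1.95×10⁻¹⁶
R = (2.25×10⁻⁶)² / 1.95×10⁻¹⁶ = 2.59×10⁴ Ω = 25.9 kΩ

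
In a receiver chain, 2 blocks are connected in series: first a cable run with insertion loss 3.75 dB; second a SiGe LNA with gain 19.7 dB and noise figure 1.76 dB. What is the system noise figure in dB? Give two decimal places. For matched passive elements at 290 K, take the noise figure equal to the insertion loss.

Convert to linear (a loss of L dB is a gain of −L dB): F_i = 10^(NF_i/10), G_i = 10^(G_i,dB/10)
  Stage 1: F_1 = 10^(3.75/10) = 2.371, G_1 = 10^(−3.75/10) = 0.4217
  Stage 2: F_2 = 10^(1.76/10) = 1.500, G_2 = 10^(19.7/10) = 93.33
Friis cascade:
  F = 2.371 + (1.500 − 1)/0.4217 = 3.556
NF = 10 log₁₀(3.556) = 5.51 dB

5.51 dB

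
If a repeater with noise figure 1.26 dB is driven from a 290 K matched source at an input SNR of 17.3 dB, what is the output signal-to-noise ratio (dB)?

16.04 dB

By definition F = SNR_in/SNR_out, so in dB: SNR_out = SNR_in − NF
SNR_out = 17.3 − 1.26 = 16.04 dB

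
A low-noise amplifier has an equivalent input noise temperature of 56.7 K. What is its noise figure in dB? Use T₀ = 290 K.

F = 1 + T_e/T₀ = 1 + 56.7/290 = 1.19552
NF = 10 log₁₀(1.19552) = 0.776 dB

0.776 dB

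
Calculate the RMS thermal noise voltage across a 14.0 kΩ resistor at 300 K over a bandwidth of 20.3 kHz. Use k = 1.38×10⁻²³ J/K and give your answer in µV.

V_n = √(4kTRB)
4kTRB = 4 × 1.38×10⁻²³ × 300 × 1.40×10⁴ × 2.03×10⁴ = 4.71×10⁻¹² V²
V_n = √(4.71×10⁻¹²) = 2.17×10⁻⁶ V = 2.17 µV

2.17 µV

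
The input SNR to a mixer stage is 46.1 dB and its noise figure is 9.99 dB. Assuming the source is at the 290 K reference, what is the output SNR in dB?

36.11 dB

By definition F = SNR_in/SNR_out, so in dB: SNR_out = SNR_in − NF
SNR_out = 46.1 − 9.99 = 36.11 dB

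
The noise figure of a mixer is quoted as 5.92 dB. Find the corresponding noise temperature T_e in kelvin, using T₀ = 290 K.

843 K

F = 10^(5.92/10) = 3.90841
T_e = (F − 1)·T₀ = (3.90841 − 1) × 290 = 843 K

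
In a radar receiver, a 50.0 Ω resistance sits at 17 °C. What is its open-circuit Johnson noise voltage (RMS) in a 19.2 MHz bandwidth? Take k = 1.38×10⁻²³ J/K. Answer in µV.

3.92 µV

T = 17 °C + 273.15 = 290.15 K
V_n = √(4kTRB)
4kTRB = 4 × 1.38×10⁻²³ × 290.15 × 5.00×10¹ × 1.92×10⁷ = 1.54×10⁻¹¹ V²
V_n = √(1.54×10⁻¹¹) = 3.92×10⁻⁶ V = 3.92 µV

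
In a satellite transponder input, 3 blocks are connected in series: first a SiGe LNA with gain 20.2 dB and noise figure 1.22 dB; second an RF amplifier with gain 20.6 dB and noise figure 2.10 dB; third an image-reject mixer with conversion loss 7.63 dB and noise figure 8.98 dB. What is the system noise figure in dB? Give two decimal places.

Convert to linear (a loss of L dB is a gain of −L dB): F_i = 10^(NF_i/10), G_i = 10^(G_i,dB/10)
  Stage 1: F_1 = 10^(1.22/10) = 1.324, G_1 = 10^(20.2/10) = 104.7
  Stage 2: F_2 = 10^(2.10/10) = 1.622, G_2 = 10^(20.6/10) = 114.8
  Stage 3: F_3 = 10^(8.98/10) = 7.907, G_3 = 10^(−7.63/10) = 0.1726
Friis cascade:
  F = 1.324 + (1.622 − 1)/104.7 + (7.907 − 1)/1.202×10⁴ = 1.331
NF = 10 log₁₀(1.331) = 1.24 dB

1.24 dB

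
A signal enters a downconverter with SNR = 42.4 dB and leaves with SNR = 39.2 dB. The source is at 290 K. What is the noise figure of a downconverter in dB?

3.2 dB

NF (dB) = SNR_in(dB) − SNR_out(dB) when the source is at T₀
NF = 42.4 − 39.2 = 3.2 dB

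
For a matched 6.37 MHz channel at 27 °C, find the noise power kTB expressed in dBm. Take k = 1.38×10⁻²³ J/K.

T = 27 °C + 273.15 = 300.15 K
P_n = kTB = 1.38×10⁻²³ × 300.15 × 6.37×10⁶ = 2.64×10⁻¹⁴ W
In dBm: 10 log₁₀(2.64×10⁻¹⁴ / 10⁻³) = −105.8 dBm

−105.8 dBm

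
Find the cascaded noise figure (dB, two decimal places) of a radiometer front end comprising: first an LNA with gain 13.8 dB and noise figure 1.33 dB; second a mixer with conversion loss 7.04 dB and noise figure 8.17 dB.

2.01 dB

Convert to linear (a loss of L dB is a gain of −L dB): F_i = 10^(NF_i/10), G_i = 10^(G_i,dB/10)
  Stage 1: F_1 = 10^(1.33/10) = 1.358, G_1 = 10^(13.8/10) = 23.99
  Stage 2: F_2 = 10^(8.17/10) = 6.561, G_2 = 10^(−7.04/10) = 0.1977
Friis cascade:
  F = 1.358 + (6.561 − 1)/23.99 = 1.590
NF = 10 log₁₀(1.590) = 2.01 dB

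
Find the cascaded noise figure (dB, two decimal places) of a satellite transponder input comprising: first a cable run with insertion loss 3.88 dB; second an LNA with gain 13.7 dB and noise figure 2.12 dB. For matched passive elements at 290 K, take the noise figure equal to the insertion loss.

Convert to linear (a loss of L dB is a gain of −L dB): F_i = 10^(NF_i/10), G_i = 10^(G_i,dB/10)
  Stage 1: F_1 = 10^(3.88/10) = 2.443, G_1 = 10^(−3.88/10) = 0.4093
  Stage 2: F_2 = 10^(2.12/10) = 1.629, G_2 = 10^(13.7/10) = 23.44
Friis cascade:
  F = 2.443 + (1.629 − 1)/0.4093 = 3.981
NF = 10 log₁₀(3.981) = 6.00 dB

6.00 dB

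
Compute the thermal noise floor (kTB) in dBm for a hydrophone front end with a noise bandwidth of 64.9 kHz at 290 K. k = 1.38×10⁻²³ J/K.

P_n = kTB = 1.38×10⁻²³ × 290 × 6.49×10⁴ = 2.60×10⁻¹⁶ W
In dBm: 10 log₁₀(2.60×10⁻¹⁶ / 10⁻³) = −125.9 dBm

−125.9 dBm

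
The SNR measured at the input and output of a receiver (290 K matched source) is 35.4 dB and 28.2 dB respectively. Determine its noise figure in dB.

NF (dB) = SNR_in(dB) − SNR_out(dB) when the source is at T₀
NF = 35.4 − 28.2 = 7.2 dB

7.2 dB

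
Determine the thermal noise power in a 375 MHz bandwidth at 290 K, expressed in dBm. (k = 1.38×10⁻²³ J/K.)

P_n = kTB = 1.38×10⁻²³ × 290 × 3.75×10⁸ = 1.50×10⁻¹² W
In dBm: 10 log₁₀(1.50×10⁻¹² / 10⁻³) = −88.2 dBm

−88.2 dBm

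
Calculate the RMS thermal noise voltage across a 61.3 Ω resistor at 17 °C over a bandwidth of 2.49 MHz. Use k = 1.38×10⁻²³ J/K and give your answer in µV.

T = 17 °C + 273.15 = 290.15 K
V_n = √(4kTRB)
4kTRB = 4 × 1.38×10⁻²³ × 290.15 × 6.13×10¹ × 2.49×10⁶ = 2.44×10⁻¹² V²
V_n = √(2.44×10⁻¹²) = 1.56×10⁻⁶ V = 1.56 µV

1.56 µV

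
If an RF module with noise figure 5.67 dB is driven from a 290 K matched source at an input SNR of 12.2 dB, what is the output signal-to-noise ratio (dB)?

By definition F = SNR_in/SNR_out, so in dB: SNR_out = SNR_in − NF
SNR_out = 12.2 − 5.67 = 6.53 dB

6.53 dB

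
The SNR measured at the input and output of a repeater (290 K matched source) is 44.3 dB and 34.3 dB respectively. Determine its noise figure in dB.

10.0 dB

NF (dB) = SNR_in(dB) − SNR_out(dB) when the source is at T₀
NF = 44.3 − 34.3 = 10.0 dB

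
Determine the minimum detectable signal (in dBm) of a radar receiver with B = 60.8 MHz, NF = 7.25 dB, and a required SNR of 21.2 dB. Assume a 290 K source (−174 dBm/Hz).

Sensitivity = −174 + 10 log₁₀(B) + NF + SNR_min
= −174 + 77.84 + 7.25 + 21.2
= −67.71 dBm → −67.7 dBm

−67.7 dBm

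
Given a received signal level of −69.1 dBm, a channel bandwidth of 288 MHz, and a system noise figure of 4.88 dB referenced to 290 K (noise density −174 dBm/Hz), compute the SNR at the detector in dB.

Noise floor: N = −174 + 10 log₁₀(B) + NF
10 log₁₀(2.88×10⁸) = 84.59 dB
N = −174 + 84.59 + 4.88 = −84.53 dBm
SNR = P_sig − N = −69.1 − (−84.53) = 15.43 dB → 15.4 dB

15.4 dB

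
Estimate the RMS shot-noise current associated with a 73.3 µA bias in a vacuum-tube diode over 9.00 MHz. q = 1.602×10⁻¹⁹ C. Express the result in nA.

I_n = √(2qI·B)
2qI·B = 2 × 1.602×10⁻¹⁹ × 7.33×10⁻⁵ × 9.00×10⁶ = 2.11×10⁻¹⁶ A²
I_n = √(2.11×10⁻¹⁶) = 1.45×10⁻⁸ A = 14.5 nA

14.5 nA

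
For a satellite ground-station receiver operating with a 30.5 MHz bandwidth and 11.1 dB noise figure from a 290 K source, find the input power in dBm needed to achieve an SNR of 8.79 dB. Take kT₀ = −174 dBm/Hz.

−79.3 dBm

Sensitivity = −174 + 10 log₁₀(B) + NF + SNR_min
= −174 + 74.84 + 11.1 + 8.79
= −79.27 dBm → −79.3 dBm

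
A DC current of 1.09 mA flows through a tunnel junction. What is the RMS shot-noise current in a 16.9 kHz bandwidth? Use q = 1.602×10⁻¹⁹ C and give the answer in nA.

2.43 nA

I_n = √(2qI·B)
2qI·B = 2 × 1.602×10⁻¹⁹ × 1.09×10⁻³ × 1.69×10⁴ = 5.90×10⁻¹⁸ A²
I_n = √(5.90×10⁻¹⁸) = 2.43×10⁻⁹ A = 2.43 nA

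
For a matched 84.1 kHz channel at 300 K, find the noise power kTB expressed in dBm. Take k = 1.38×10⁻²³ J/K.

P_n = kTB = 1.38×10⁻²³ × 300 × 8.41×10⁴ = 3.48×10⁻¹⁶ W
In dBm: 10 log₁₀(3.48×10⁻¹⁶ / 10⁻³) = −124.6 dBm

−124.6 dBm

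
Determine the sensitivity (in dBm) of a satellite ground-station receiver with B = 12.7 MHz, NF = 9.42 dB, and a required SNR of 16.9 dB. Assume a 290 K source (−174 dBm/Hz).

Sensitivity = −174 + 10 log₁₀(B) + NF + SNR_min
= −174 + 71.04 + 9.42 + 16.9
= −76.64 dBm → −76.6 dBm

−76.6 dBm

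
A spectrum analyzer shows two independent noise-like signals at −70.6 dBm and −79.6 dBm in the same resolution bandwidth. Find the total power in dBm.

Convert to linear, add, convert back:
P₁ = 8.71×10⁻¹¹ W, P₂ = 1.10×10⁻¹¹ W
P_tot = 9.81×10⁻¹¹ W → 10 log₁₀(P_tot / 10⁻³) = −70.1 dBm

−70.1 dBm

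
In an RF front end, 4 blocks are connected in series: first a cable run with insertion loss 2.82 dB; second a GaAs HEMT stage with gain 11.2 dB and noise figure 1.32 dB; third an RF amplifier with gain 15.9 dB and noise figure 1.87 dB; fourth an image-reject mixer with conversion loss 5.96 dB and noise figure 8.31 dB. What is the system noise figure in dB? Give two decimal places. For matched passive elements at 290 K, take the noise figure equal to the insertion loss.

4.30 dB

Convert to linear (a loss of L dB is a gain of −L dB): F_i = 10^(NF_i/10), G_i = 10^(G_i,dB/10)
  Stage 1: F_1 = 10^(2.82/10) = 1.914, G_1 = 10^(−2.82/10) = 0.5224
  Stage 2: F_2 = 10^(1.32/10) = 1.355, G_2 = 10^(11.2/10) = 13.18
  Stage 3: F_3 = 10^(1.87/10) = 1.538, G_3 = 10^(15.9/10) = 38.90
  Stage 4: F_4 = 10^(8.31/10) = 6.776, G_4 = 10^(−5.96/10) = 0.2535
Friis cascade:
  F = 1.914 + (1.355 − 1)/0.5224 + (1.538 − 1)/6.887 + (6.776 − 1)/267.9 = 2.694
NF = 10 log₁₀(2.694) = 4.30 dB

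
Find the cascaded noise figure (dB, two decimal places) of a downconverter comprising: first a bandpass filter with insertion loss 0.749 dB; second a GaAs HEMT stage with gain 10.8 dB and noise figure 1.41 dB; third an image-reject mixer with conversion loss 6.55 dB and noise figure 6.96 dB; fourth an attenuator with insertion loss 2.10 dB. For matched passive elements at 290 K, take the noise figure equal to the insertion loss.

Convert to linear (a loss of L dB is a gain of −L dB): F_i = 10^(NF_i/10), G_i = 10^(G_i,dB/10)
  Stage 1: F_1 = 10^(0.749/10) = 1.188, G_1 = 10^(−0.749/10) = 0.8416
  Stage 2: F_2 = 10^(1.41/10) = 1.384, G_2 = 10^(10.8/10) = 12.02
  Stage 3: F_3 = 10^(6.96/10) = 4.966, G_3 = 10^(−6.55/10) = 0.2213
  Stage 4: F_4 = 10^(2.10/10) = 1.622, G_4 = 10^(−2.10/10) = 0.6166
Friis cascade:
  F = 1.188 + (1.384 − 1)/0.8416 + (4.966 − 1)/10.12 + (1.622 − 1)/2.239 = 2.314
NF = 10 log₁₀(2.314) = 3.64 dB

3.64 dB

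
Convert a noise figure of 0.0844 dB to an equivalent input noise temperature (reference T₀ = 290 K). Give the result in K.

5.69 K

F = 10^(0.0844/10) = 1.01962
T_e = (F − 1)·T₀ = (1.01962 − 1) × 290 = 5.69 K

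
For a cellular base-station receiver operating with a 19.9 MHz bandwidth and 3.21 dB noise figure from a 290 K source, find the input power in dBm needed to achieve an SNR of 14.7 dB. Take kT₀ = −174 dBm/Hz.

Sensitivity = −174 + 10 log₁₀(B) + NF + SNR_min
= −174 + 72.99 + 3.21 + 14.7
= −83.10 dBm → −83.1 dBm

−83.1 dBm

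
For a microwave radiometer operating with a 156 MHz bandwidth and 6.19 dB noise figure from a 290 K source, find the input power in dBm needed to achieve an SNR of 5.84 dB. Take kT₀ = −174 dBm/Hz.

−80.0 dBm

Sensitivity = −174 + 10 log₁₀(B) + NF + SNR_min
= −174 + 81.93 + 6.19 + 5.84
= −80.04 dBm → −80.0 dBm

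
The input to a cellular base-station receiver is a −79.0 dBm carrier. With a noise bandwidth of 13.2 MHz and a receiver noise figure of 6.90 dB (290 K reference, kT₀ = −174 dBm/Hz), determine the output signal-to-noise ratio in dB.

16.9 dB

Noise floor: N = −174 + 10 log₁₀(B) + NF
10 log₁₀(1.32×10⁷) = 71.21 dB
N = −174 + 71.21 + 6.90 = −95.89 dBm
SNR = P_sig − N = −79.0 − (−95.89) = 16.89 dB → 16.9 dB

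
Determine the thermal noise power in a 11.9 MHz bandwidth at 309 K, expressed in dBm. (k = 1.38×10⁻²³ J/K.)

P_n = kTB = 1.38×10⁻²³ × 309 × 1.19×10⁷ = 5.07×10⁻¹⁴ W
In dBm: 10 log₁₀(5.07×10⁻¹⁴ / 10⁻³) = −102.9 dBm

−102.9 dBm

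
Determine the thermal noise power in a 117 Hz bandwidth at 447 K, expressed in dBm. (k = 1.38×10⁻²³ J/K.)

P_n = kTB = 1.38×10⁻²³ × 447 × 1.17×10² = 7.22×10⁻¹⁹ W
In dBm: 10 log₁₀(7.22×10⁻¹⁹ / 10⁻³) = −151.4 dBm

−151.4 dBm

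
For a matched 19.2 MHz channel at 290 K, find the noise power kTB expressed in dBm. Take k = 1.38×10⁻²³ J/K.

P_n = kTB = 1.38×10⁻²³ × 290 × 1.92×10⁷ = 7.68×10⁻¹⁴ W
In dBm: 10 log₁₀(7.68×10⁻¹⁴ / 10⁻³) = −101.1 dBm

−101.1 dBm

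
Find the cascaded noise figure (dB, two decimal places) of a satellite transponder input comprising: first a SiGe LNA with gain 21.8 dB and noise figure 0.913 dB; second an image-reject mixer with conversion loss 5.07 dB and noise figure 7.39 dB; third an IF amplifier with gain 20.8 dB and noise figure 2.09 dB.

Convert to linear (a loss of L dB is a gain of −L dB): F_i = 10^(NF_i/10), G_i = 10^(G_i,dB/10)
  Stage 1: F_1 = 10^(0.913/10) = 1.234, G_1 = 10^(21.8/10) = 151.4
  Stage 2: F_2 = 10^(7.39/10) = 5.483, G_2 = 10^(−5.07/10) = 0.3112
  Stage 3: F_3 = 10^(2.09/10) = 1.618, G_3 = 10^(20.8/10) = 120.2
Friis cascade:
  F = 1.234 + (5.483 − 1)/151.4 + (1.618 − 1)/47.10 = 1.277
NF = 10 log₁₀(1.277) = 1.06 dB

1.06 dB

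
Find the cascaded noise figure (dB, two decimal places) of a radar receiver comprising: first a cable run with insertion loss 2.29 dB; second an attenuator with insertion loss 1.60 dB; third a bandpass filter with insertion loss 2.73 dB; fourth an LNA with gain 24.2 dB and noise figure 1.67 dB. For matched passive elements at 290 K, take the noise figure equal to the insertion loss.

8.29 dB

Convert to linear (a loss of L dB is a gain of −L dB): F_i = 10^(NF_i/10), G_i = 10^(G_i,dB/10)
  Stage 1: F_1 = 10^(2.29/10) = 1.694, G_1 = 10^(−2.29/10) = 0.5902
  Stage 2: F_2 = 10^(1.60/10) = 1.445, G_2 = 10^(−1.60/10) = 0.6918
  Stage 3: F_3 = 10^(2.73/10) = 1.875, G_3 = 10^(−2.73/10) = 0.5333
  Stage 4: F_4 = 10^(1.67/10) = 1.469, G_4 = 10^(24.2/10) = 263.0
Friis cascade:
  F = 1.694 + (1.445 − 1)/0.5902 + (1.875 − 1)/0.4083 + (1.469 − 1)/0.2178 = 6.745
NF = 10 log₁₀(6.745) = 8.29 dB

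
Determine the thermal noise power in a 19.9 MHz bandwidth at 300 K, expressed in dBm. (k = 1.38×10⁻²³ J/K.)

P_n = kTB = 1.38×10⁻²³ × 300 × 1.99×10⁷ = 8.24×10⁻¹⁴ W
In dBm: 10 log₁₀(8.24×10⁻¹⁴ / 10⁻³) = −100.8 dBm

−100.8 dBm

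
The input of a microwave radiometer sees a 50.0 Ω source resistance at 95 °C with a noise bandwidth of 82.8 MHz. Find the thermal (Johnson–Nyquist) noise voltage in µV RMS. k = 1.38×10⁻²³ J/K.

9.17 µV

T = 95 °C + 273.15 = 368.15 K
V_n = √(4kTRB)
4kTRB = 4 × 1.38×10⁻²³ × 368.15 × 5.00×10¹ × 8.28×10⁷ = 8.41×10⁻¹¹ V²
V_n = √(8.41×10⁻¹¹) = 9.17×10⁻⁶ V = 9.17 µV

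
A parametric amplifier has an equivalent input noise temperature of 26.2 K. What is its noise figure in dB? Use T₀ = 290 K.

0.376 dB

F = 1 + T_e/T₀ = 1 + 26.2/290 = 1.09034
NF = 10 log₁₀(1.09034) = 0.376 dB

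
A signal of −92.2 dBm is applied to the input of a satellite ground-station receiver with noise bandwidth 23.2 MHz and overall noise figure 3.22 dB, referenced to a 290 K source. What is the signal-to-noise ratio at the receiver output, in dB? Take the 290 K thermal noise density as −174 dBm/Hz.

4.9 dB

Noise floor: N = −174 + 10 log₁₀(B) + NF
10 log₁₀(2.32×10⁷) = 73.65 dB
N = −174 + 73.65 + 3.22 = −97.13 dBm
SNR = P_sig − N = −92.2 − (−97.13) = 4.93 dB → 4.9 dB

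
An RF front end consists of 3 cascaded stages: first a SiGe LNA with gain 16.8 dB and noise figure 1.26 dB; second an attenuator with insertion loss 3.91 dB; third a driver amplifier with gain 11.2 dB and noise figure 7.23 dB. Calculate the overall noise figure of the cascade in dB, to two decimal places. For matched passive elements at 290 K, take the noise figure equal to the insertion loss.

Convert to linear (a loss of L dB is a gain of −L dB): F_i = 10^(NF_i/10), G_i = 10^(G_i,dB/10)
  Stage 1: F_1 = 10^(1.26/10) = 1.337, G_1 = 10^(16.8/10) = 47.86
  Stage 2: F_2 = 10^(3.91/10) = 2.460, G_2 = 10^(−3.91/10) = 0.4064
  Stage 3: F_3 = 10^(7.23/10) = 5.284, G_3 = 10^(11.2/10) = 13.18
Friis cascade:
  F = 1.337 + (2.460 − 1)/47.86 + (5.284 − 1)/19.45 = 1.587
NF = 10 log₁₀(1.587) = 2.01 dB

2.01 dB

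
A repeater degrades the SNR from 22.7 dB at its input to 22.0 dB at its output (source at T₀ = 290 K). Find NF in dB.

0.7 dB

NF (dB) = SNR_in(dB) − SNR_out(dB) when the source is at T₀
NF = 22.7 − 22.0 = 0.7 dB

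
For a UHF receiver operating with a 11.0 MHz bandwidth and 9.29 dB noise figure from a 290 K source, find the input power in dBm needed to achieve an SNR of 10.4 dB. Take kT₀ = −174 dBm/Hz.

−83.9 dBm

Sensitivity = −174 + 10 log₁₀(B) + NF + SNR_min
= −174 + 70.41 + 9.29 + 10.4
= −83.90 dBm → −83.9 dBm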